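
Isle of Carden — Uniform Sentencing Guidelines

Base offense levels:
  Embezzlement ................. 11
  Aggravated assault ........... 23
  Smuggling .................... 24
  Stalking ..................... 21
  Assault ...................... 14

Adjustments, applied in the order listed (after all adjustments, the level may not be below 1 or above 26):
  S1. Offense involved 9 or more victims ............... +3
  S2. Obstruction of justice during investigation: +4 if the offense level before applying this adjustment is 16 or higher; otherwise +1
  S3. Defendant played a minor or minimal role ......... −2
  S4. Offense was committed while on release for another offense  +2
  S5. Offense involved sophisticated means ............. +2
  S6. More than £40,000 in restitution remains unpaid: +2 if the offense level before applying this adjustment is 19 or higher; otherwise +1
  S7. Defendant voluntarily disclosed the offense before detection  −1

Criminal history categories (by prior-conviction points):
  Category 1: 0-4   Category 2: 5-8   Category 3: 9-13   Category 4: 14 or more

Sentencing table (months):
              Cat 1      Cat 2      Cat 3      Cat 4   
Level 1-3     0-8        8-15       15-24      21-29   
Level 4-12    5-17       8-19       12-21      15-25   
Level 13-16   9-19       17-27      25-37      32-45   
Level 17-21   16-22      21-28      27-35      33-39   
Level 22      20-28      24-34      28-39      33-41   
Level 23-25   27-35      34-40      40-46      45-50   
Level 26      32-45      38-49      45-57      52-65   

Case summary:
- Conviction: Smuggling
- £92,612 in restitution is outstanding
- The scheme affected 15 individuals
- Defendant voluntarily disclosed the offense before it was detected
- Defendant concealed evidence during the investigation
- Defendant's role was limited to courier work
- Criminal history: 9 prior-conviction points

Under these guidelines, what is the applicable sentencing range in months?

45-57 months

Base offense level for smuggling: 24.
S1 applies: 24 + 3 = 27.
S2 applies (level before this adjustment is 27 ≥ 16, so +4): 27 + 4 = 31.
S3 applies: 31 − 2 = 29.
S4 does not apply.
S6 applies (level before this adjustment is 29 ≥ 19, so +2): 29 + 2 = 31.
S7 applies: 31 − 1 = 30.
Level 30 exceeds the maximum of 26; capped at 26.
Final offense level: 26.
Criminal history: 9 prior points → Category 3 (9-13).
Level 26 falls in the 26 band.
Grid: Level 26 × Category 3 = 45-57 months.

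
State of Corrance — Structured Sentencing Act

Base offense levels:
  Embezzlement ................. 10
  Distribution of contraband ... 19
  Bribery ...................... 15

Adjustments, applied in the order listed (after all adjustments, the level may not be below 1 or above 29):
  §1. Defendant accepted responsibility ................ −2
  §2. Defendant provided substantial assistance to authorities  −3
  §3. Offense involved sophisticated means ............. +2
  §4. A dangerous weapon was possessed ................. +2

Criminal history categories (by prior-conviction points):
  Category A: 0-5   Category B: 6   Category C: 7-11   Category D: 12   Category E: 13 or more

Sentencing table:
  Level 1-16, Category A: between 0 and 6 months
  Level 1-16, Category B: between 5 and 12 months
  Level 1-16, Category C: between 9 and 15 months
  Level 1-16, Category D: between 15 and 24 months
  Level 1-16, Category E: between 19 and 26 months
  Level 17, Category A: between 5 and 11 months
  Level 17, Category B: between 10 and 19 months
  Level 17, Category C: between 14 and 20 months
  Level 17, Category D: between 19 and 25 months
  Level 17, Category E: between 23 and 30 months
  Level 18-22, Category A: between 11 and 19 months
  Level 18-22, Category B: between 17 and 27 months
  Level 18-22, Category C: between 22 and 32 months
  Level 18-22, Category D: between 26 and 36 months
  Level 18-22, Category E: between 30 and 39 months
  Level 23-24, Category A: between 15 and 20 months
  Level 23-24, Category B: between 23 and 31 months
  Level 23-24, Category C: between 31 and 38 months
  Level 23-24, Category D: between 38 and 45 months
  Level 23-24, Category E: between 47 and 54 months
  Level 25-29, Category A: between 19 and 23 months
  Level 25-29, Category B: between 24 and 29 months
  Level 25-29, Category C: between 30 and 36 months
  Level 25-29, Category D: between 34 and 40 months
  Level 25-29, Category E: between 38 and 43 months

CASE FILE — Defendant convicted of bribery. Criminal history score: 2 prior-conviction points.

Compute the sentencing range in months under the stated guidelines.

Base offense level for bribery: 15.
Final offense level: 15.
Criminal history: 2 prior points → Category A (0-5).
Level 15 falls in the 1-16 band.
Grid: Level 1-16 × Category A = 0-6 months.

0-6 months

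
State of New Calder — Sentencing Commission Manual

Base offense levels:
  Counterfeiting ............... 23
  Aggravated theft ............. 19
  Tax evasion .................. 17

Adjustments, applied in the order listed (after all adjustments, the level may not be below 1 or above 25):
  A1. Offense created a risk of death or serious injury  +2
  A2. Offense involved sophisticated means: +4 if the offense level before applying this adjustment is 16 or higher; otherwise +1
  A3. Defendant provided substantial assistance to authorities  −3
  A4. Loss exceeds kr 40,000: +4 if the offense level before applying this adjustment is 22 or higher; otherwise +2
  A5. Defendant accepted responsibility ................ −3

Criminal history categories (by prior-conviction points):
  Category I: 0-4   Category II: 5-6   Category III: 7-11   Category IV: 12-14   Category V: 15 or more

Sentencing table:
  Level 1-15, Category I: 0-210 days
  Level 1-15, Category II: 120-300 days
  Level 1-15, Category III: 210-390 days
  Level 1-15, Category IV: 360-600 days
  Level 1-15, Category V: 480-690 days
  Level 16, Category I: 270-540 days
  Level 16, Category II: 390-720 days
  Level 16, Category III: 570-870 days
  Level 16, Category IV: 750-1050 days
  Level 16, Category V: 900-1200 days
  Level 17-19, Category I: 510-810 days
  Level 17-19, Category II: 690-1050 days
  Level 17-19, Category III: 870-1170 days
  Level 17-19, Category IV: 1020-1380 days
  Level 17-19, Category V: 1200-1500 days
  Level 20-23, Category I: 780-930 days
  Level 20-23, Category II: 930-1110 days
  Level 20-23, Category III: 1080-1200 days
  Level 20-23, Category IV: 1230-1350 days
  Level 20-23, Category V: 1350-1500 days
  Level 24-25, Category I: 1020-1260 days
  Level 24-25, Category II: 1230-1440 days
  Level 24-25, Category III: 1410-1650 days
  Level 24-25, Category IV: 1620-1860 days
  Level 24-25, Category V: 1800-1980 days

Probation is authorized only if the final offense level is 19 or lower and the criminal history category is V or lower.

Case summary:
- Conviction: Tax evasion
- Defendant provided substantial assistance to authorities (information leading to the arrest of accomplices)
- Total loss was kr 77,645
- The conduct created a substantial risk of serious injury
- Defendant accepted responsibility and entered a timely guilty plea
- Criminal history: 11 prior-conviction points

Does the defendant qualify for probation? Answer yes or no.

Base offense level for tax evasion: 17.
A1 applies: 17 + 2 = 19.
A3 applies: 19 − 3 = 16.
A4 applies (level before this adjustment is 16 < 22, so +2): 16 + 2 = 18.
A5 applies: 18 − 3 = 15.
Final offense level: 15.
Criminal history: 11 prior points → Category III (7-11).
Level 15 falls in the 1-15 band.
Grid: Level 1-15 × Category III = 210-390 days.
Probation check: level 15 ≤ 19 and category III ≤ V → eligible.

Yes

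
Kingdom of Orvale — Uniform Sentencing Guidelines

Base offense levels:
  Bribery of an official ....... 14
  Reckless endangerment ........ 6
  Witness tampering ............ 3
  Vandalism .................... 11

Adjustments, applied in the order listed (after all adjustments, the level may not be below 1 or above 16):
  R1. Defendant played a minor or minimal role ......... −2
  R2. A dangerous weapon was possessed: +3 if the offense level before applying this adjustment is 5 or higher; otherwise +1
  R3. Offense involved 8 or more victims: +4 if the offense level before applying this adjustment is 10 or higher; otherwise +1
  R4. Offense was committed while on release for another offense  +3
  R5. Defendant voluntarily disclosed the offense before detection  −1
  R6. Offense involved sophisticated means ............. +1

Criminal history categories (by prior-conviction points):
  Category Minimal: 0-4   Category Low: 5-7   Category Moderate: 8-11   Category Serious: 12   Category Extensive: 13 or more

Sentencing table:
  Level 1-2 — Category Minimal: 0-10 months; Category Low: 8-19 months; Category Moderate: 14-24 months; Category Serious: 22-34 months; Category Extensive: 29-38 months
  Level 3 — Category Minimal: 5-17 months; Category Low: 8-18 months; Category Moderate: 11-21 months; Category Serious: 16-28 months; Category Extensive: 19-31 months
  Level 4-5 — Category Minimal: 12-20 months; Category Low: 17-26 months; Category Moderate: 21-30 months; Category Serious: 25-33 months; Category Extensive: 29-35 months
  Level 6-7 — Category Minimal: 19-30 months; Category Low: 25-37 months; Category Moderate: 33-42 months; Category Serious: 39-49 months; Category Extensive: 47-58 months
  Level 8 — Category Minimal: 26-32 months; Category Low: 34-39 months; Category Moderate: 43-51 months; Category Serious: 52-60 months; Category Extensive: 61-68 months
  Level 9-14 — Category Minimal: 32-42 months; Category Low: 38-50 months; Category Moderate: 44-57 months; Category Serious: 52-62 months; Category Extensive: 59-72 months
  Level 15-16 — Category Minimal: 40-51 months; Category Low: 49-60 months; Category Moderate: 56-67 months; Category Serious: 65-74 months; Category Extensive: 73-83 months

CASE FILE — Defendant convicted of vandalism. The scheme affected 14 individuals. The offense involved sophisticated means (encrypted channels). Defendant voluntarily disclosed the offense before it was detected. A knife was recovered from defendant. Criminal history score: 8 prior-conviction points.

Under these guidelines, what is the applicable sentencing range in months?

Base offense level for vandalism: 11.
R1 does not apply.
R2 applies (level before this adjustment is 11 ≥ 5, so +3): 11 + 3 = 14.
R3 applies (level before this adjustment is 14 ≥ 10, so +4): 14 + 4 = 18.
R4 does not apply.
R5 applies: 18 − 1 = 17.
R6 applies: 17 + 1 = 18.
Level 18 exceeds the maximum of 16; capped at 16.
Final offense level: 16.
Criminal history: 8 prior points → Category Moderate (8-11).
Level 16 falls in the 15-16 band.
Grid: Level 15-16 × Category Moderate = 56-67 months.

56-67 months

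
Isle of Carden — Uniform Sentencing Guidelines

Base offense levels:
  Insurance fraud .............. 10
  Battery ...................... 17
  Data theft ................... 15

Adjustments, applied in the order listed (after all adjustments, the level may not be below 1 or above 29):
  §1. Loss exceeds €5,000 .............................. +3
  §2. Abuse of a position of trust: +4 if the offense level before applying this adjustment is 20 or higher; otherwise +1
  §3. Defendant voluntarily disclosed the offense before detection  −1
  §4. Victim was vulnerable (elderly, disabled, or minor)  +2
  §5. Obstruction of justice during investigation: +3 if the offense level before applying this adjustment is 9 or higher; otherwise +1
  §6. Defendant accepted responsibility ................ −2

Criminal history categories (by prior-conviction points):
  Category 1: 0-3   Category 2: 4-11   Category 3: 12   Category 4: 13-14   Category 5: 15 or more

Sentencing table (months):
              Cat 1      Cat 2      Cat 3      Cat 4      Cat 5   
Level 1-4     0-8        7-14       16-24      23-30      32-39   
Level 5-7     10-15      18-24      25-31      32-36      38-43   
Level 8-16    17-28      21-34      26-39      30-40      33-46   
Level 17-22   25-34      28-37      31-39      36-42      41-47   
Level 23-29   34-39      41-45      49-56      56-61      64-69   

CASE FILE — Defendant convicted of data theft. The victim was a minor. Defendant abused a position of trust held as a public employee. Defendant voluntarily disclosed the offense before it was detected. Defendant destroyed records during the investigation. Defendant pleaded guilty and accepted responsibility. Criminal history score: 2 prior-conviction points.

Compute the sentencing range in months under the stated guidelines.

Base offense level for data theft: 15.
§2 applies (level before this adjustment is 15 < 20, so +1): 15 + 1 = 16.
§3 applies: 16 − 1 = 15.
§4 applies: 15 + 2 = 17.
§5 applies (level before this adjustment is 17 ≥ 9, so +3): 17 + 3 = 20.
§6 applies: 20 − 2 = 18.
Final offense level: 18.
Criminal history: 2 prior points → Category 1 (0-3).
Level 18 falls in the 17-22 band.
Grid: Level 17-22 × Category 1 = 25-34 months.

25-34 months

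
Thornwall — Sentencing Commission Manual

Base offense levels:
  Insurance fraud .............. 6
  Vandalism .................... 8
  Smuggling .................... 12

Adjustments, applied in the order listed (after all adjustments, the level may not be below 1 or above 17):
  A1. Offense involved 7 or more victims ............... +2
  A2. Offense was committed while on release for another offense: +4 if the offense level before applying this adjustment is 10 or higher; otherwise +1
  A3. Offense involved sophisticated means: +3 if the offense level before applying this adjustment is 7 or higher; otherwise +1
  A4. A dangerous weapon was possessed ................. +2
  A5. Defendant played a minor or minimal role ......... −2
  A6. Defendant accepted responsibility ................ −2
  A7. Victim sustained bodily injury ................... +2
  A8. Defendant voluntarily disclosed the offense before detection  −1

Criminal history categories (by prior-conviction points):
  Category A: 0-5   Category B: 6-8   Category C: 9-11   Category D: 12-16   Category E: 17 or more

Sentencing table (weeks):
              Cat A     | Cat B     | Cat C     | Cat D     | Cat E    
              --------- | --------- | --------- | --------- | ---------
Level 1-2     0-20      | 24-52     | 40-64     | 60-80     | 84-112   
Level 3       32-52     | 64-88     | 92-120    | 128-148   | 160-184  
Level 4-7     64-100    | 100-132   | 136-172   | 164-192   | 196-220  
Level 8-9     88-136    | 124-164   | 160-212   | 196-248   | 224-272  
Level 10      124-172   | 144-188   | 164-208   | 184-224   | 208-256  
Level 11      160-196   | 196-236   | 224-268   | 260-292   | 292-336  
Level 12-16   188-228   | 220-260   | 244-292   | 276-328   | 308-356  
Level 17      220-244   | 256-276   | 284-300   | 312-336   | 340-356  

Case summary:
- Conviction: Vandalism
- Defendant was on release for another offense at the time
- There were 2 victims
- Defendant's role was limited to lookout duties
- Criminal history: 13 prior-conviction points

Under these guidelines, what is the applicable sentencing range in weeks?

Base offense level for vandalism: 8.
A2 applies (level before this adjustment is 8 < 10, so +1): 8 + 1 = 9.
A4 does not apply.
A5 applies: 9 − 2 = 7.
A7 does not apply.
A8 does not apply.
Final offense level: 7.
Criminal history: 13 prior points → Category D (12-16).
Level 7 falls in the 4-7 band.
Grid: Level 4-7 × Category D = 164-192 weeks.

164-192 weeks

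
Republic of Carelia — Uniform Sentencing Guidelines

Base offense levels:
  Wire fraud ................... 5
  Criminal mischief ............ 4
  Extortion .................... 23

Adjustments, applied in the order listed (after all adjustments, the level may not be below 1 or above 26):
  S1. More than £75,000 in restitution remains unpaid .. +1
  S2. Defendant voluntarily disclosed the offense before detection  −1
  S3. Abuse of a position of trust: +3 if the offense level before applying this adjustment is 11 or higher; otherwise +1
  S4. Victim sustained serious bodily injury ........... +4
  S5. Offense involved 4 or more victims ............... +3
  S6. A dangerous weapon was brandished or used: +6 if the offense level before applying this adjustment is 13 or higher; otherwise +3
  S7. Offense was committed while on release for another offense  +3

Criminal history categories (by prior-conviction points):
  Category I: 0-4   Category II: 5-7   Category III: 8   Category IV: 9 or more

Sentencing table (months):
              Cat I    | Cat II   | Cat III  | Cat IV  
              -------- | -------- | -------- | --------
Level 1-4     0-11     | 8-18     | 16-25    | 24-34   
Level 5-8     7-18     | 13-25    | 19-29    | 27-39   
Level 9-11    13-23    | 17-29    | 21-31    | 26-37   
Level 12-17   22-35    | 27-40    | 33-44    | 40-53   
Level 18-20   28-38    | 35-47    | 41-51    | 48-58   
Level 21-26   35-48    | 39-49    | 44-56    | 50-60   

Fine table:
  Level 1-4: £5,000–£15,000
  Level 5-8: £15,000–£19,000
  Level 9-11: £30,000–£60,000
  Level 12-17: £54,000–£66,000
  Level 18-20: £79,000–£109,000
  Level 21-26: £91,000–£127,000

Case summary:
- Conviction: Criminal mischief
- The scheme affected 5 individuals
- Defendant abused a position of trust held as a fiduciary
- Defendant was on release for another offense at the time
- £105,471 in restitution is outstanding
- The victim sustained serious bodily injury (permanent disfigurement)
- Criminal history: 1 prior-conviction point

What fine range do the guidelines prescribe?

£54,000–£66,000

Base offense level for criminal mischief: 4.
S1 applies: 4 + 1 = 5.
S3 applies (level before this adjustment is 5 < 11, so +1): 5 + 1 = 6.
S4 applies: 6 + 4 = 10.
S5 applies: 10 + 3 = 13.
S6 does not apply.
S7 applies: 13 + 3 = 16.
Final offense level: 16.
Level 16 falls in the 12-17 band.
Fine table: Level 12-17 → £54,000–£66,000.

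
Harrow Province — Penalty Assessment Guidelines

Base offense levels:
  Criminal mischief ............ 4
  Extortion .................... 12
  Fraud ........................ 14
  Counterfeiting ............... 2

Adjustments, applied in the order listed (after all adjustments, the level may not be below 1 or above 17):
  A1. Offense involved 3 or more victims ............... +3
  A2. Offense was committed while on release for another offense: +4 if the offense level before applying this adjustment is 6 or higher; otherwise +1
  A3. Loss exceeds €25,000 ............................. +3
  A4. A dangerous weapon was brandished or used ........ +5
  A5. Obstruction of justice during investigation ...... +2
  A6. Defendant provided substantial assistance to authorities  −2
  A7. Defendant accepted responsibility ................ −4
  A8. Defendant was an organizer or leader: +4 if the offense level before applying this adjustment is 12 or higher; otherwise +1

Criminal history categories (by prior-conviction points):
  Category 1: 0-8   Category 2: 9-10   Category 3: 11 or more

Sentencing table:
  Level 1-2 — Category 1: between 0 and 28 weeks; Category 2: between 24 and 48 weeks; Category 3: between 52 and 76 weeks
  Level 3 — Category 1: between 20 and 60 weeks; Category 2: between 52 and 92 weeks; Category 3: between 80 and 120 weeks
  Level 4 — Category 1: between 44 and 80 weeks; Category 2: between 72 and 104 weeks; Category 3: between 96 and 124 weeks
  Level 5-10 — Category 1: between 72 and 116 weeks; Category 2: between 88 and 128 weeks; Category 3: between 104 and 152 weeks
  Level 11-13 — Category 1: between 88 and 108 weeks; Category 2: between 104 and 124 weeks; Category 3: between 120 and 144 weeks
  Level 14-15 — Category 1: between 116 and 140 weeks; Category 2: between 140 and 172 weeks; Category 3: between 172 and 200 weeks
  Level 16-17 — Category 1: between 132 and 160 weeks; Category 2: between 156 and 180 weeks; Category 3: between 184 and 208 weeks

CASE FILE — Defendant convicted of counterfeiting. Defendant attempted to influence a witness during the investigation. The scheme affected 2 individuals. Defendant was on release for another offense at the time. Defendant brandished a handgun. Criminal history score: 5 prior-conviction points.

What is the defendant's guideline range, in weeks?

72-116 weeks

Base offense level for counterfeiting: 2.
A1 does not apply.
A2 applies (level before this adjustment is 2 < 6, so +1): 2 + 1 = 3.
A3 does not apply.
A4 applies: 3 + 5 = 8.
A5 applies: 8 + 2 = 10.
A6 does not apply.
Final offense level: 10.
Criminal history: 5 prior points → Category 1 (0-8).
Level 10 falls in the 5-10 band.
Grid: Level 5-10 × Category 1 = 72-116 weeks.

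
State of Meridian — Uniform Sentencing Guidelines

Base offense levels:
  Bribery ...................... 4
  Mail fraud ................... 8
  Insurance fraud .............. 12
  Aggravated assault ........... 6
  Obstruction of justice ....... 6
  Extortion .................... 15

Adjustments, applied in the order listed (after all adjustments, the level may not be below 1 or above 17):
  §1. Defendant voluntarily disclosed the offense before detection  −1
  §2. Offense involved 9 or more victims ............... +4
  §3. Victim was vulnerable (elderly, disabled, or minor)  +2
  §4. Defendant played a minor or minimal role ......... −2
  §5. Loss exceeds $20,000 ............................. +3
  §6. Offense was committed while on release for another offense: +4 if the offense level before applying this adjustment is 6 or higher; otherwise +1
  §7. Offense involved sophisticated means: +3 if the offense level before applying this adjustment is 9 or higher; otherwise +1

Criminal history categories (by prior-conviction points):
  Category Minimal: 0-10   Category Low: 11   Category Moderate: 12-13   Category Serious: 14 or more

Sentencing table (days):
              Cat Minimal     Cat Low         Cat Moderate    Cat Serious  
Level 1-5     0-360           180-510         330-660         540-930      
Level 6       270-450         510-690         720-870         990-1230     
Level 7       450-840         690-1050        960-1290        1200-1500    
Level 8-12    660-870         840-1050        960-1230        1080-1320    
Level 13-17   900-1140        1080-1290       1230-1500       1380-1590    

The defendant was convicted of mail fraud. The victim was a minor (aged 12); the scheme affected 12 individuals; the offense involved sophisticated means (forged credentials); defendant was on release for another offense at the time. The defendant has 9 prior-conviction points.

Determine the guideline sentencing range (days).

Base offense level for mail fraud: 8.
§2 applies: 8 + 4 = 12.
§3 applies: 12 + 2 = 14.
§5 does not apply.
§6 applies (level before this adjustment is 14 ≥ 6, so +4): 14 + 4 = 18.
§7 applies (level before this adjustment is 18 ≥ 9, so +3): 18 + 3 = 21.
Level 21 exceeds the maximum of 17; capped at 17.
Final offense level: 17.
Criminal history: 9 prior points → Category Minimal (0-10).
Level 17 falls in the 13-17 band.
Grid: Level 13-17 × Category Minimal = 900-1140 days.

900-1140 days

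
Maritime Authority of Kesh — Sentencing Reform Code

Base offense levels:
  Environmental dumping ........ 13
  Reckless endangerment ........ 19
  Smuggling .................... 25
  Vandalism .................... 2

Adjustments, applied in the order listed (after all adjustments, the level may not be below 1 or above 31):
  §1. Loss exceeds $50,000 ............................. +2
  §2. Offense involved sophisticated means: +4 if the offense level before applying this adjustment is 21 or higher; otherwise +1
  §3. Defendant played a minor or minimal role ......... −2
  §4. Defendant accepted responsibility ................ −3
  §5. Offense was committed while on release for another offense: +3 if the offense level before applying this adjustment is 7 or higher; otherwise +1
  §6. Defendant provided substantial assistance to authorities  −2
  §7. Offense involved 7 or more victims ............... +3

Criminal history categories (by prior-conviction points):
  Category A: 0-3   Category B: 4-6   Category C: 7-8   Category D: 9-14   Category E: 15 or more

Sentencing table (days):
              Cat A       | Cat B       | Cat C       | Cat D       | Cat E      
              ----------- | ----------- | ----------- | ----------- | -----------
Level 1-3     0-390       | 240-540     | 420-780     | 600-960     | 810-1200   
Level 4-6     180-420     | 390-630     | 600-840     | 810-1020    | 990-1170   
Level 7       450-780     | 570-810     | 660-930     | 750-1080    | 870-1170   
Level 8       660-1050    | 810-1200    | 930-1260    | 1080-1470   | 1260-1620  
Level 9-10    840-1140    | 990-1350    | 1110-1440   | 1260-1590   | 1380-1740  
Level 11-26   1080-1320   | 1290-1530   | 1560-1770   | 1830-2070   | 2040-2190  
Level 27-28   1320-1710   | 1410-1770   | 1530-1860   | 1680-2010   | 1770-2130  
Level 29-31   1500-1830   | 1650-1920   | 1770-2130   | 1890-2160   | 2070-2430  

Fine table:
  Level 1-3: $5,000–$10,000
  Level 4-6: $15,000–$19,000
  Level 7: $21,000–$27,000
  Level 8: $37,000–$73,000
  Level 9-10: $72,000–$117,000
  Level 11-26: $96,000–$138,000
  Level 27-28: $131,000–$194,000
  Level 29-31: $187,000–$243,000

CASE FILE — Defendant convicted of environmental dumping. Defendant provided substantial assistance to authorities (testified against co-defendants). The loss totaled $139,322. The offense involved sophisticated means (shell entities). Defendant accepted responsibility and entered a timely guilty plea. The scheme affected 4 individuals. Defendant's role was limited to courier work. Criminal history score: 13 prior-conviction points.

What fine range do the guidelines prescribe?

Base offense level for environmental dumping: 13.
§1 applies: 13 + 2 = 15.
§2 applies (level before this adjustment is 15 < 21, so +1): 15 + 1 = 16.
§3 applies: 16 − 2 = 14.
§4 applies: 14 − 3 = 11.
§5 does not apply.
§6 applies: 11 − 2 = 9.
Final offense level: 9.
Level 9 falls in the 9-10 band.
Fine table: Level 9-10 → $72,000–$117,000.

$72,000–$117,000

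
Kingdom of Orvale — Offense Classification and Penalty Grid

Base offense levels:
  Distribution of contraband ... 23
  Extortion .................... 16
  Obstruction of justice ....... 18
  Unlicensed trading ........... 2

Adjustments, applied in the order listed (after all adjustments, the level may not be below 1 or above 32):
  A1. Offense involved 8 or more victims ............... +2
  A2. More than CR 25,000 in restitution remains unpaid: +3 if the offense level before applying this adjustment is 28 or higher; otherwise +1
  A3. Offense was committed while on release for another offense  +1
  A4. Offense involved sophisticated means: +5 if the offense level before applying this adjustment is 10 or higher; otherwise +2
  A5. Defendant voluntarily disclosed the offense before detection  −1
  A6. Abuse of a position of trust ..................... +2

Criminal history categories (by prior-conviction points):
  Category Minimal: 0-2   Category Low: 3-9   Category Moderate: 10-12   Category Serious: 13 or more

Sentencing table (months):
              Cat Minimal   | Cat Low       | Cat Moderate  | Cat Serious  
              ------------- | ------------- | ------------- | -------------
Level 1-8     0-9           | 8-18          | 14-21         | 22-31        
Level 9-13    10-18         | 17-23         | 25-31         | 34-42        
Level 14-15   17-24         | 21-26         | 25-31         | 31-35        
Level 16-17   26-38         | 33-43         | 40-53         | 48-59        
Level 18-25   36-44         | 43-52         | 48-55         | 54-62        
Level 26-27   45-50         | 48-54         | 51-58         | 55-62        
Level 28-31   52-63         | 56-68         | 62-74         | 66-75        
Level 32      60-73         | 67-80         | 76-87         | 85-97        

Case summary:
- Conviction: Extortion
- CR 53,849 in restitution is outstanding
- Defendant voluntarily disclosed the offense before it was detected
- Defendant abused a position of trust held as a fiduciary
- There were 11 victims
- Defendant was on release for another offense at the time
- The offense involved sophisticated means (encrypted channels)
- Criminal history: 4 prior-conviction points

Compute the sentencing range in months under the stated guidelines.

Base offense level for extortion: 16.
A1 applies: 16 + 2 = 18.
A2 applies (level before this adjustment is 18 < 28, so +1): 18 + 1 = 19.
A3 applies: 19 + 1 = 20.
A4 applies (level before this adjustment is 20 ≥ 10, so +5): 20 + 5 = 25.
A5 applies: 25 − 1 = 24.
A6 applies: 24 + 2 = 26.
Final offense level: 26.
Criminal history: 4 prior points → Category Low (3-9).
Level 26 falls in the 26-27 band.
Grid: Level 26-27 × Category Low = 48-54 months.

48-54 months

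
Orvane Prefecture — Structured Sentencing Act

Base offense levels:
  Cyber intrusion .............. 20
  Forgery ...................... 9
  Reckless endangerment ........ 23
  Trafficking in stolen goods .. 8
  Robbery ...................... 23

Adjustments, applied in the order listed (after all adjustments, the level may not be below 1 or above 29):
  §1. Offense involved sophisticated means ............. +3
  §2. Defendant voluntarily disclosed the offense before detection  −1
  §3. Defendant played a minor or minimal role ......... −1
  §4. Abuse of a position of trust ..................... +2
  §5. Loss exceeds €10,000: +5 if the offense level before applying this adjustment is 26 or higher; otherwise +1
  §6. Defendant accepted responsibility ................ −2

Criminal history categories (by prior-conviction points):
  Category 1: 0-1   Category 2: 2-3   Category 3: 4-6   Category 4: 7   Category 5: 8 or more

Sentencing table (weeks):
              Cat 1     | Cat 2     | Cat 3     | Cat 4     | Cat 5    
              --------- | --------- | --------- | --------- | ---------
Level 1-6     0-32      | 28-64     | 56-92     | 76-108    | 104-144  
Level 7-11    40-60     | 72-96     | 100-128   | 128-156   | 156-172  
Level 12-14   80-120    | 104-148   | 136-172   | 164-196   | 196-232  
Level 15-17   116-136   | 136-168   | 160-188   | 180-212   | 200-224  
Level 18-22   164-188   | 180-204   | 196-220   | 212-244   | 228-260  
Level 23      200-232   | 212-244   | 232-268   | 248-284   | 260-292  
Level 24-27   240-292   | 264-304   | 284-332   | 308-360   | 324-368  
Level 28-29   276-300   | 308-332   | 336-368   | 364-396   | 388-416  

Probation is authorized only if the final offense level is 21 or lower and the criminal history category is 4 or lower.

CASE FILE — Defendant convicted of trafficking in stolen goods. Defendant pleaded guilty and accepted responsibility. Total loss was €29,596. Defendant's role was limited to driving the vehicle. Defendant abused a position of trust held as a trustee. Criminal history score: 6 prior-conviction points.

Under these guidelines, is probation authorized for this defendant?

Base offense level for trafficking in stolen goods: 8.
§1 does not apply.
§2 does not apply.
§3 applies: 8 − 1 = 7.
§4 applies: 7 + 2 = 9.
§5 applies (level before this adjustment is 9 < 26, so +1): 9 + 1 = 10.
§6 applies: 10 − 2 = 8.
Final offense level: 8.
Criminal history: 6 prior points → Category 3 (4-6).
Level 8 falls in the 7-11 band.
Grid: Level 7-11 × Category 3 = 100-128 weeks.
Probation check: level 8 ≤ 21 and category 3 ≤ 4 → eligible.

Yes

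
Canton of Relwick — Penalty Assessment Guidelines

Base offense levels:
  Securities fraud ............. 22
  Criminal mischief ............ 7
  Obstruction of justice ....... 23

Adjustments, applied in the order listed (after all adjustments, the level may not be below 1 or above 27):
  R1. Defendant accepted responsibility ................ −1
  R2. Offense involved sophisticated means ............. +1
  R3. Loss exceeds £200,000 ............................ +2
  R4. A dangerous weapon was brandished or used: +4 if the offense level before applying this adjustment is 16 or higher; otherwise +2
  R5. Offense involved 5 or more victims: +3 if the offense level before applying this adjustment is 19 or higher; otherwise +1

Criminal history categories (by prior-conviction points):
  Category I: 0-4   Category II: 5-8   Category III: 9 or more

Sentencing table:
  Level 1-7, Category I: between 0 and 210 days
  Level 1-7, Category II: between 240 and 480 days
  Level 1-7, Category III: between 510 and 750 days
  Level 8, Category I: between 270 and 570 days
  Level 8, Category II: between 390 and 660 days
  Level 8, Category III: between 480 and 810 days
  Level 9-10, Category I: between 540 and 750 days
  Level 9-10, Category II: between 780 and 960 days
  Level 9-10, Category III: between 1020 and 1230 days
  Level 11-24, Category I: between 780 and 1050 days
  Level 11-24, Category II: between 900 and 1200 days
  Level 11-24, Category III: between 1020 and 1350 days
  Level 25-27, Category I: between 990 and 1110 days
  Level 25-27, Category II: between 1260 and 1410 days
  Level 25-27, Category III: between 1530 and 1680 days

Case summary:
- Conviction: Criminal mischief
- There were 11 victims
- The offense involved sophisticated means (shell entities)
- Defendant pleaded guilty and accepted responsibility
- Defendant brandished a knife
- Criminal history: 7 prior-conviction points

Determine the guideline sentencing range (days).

Base offense level for criminal mischief: 7.
R1 applies: 7 − 1 = 6.
R2 applies: 6 + 1 = 7.
R4 applies (level before this adjustment is 7 < 16, so +2): 7 + 2 = 9.
R5 applies (level before this adjustment is 9 < 19, so +1): 9 + 1 = 10.
Final offense level: 10.
Criminal history: 7 prior points → Category II (5-8).
Level 10 falls in the 9-10 band.
Grid: Level 9-10 × Category II = 780-960 days.

780-960 days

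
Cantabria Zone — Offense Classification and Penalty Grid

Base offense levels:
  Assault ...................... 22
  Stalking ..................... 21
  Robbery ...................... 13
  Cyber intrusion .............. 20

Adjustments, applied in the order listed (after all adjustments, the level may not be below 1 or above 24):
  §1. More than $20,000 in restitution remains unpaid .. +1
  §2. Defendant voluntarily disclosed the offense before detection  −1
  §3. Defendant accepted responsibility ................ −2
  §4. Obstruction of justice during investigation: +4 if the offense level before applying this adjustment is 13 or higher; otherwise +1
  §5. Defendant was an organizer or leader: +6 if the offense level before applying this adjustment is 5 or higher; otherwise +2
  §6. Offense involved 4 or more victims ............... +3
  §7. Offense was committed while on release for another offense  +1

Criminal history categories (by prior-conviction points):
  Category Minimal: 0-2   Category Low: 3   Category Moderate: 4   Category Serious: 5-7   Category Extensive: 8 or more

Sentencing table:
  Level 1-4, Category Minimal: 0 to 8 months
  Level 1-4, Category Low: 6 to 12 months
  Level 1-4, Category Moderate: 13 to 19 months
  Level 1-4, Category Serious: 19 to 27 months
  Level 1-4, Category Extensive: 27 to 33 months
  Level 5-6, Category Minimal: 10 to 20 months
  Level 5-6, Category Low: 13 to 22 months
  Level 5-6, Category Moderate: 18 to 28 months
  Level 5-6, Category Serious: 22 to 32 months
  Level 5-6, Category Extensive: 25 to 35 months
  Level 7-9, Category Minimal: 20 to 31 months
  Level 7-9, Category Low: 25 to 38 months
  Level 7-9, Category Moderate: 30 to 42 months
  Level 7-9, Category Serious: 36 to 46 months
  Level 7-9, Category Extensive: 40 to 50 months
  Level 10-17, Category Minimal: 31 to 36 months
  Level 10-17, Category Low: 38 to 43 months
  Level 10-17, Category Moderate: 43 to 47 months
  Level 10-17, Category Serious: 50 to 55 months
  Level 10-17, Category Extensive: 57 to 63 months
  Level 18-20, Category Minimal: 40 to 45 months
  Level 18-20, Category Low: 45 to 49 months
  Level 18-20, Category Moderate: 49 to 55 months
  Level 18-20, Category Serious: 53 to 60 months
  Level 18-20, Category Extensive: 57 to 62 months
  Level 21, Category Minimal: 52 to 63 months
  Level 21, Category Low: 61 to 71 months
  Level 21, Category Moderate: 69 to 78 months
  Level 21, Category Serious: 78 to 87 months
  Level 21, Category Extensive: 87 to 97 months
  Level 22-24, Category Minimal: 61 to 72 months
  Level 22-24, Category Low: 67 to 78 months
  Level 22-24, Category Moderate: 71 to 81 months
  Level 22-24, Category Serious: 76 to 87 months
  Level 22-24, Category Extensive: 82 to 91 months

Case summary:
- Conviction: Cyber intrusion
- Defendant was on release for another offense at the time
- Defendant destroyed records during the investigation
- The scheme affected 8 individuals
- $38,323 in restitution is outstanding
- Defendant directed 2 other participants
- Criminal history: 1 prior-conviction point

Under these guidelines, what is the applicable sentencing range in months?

61-72 months

Base offense level for cyber intrusion: 20.
§1 applies: 20 + 1 = 21.
§4 applies (level before this adjustment is 21 ≥ 13, so +4): 21 + 4 = 25.
§5 applies (level before this adjustment is 25 ≥ 5, so +6): 25 + 6 = 31.
§6 applies: 31 + 3 = 34.
§7 applies: 34 + 1 = 35.
Level 35 exceeds the maximum of 24; capped at 24.
Final offense level: 24.
Criminal history: 1 prior point → Category Minimal (0-2).
Level 24 falls in the 22-24 band.
Grid: Level 22-24 × Category Minimal = 61-72 months.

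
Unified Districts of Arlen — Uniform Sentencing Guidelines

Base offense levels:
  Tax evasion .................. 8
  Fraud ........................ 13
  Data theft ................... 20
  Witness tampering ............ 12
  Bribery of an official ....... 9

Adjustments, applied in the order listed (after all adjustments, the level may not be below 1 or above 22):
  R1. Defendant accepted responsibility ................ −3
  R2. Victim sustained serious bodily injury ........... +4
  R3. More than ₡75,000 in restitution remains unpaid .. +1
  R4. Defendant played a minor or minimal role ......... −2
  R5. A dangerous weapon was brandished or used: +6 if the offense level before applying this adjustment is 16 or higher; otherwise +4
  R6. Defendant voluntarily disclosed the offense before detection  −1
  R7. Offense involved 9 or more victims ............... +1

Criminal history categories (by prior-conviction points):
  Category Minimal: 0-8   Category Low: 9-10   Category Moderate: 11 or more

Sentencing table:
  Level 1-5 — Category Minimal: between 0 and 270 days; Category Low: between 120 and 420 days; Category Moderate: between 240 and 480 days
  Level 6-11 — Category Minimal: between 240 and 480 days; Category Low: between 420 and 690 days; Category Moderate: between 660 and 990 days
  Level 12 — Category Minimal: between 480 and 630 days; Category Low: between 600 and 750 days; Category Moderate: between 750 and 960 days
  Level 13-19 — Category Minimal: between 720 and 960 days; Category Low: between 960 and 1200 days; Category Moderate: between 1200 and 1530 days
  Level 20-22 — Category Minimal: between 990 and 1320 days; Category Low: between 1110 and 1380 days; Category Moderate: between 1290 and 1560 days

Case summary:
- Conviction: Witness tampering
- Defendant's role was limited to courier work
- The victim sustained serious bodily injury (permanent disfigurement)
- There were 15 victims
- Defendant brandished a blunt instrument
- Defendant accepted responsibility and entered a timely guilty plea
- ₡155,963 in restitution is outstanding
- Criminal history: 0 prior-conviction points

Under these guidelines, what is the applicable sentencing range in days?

Base offense level for witness tampering: 12.
R1 applies: 12 − 3 = 9.
R2 applies: 9 + 4 = 13.
R3 applies: 13 + 1 = 14.
R4 applies: 14 − 2 = 12.
R5 applies (level before this adjustment is 12 < 16, so +4): 12 + 4 = 16.
R6 does not apply.
R7 applies: 16 + 1 = 17.
Final offense level: 17.
Criminal history: 0 prior points → Category Minimal (0-8).
Level 17 falls in the 13-19 band.
Grid: Level 13-19 × Category Minimal = 720-960 days.

720-960 days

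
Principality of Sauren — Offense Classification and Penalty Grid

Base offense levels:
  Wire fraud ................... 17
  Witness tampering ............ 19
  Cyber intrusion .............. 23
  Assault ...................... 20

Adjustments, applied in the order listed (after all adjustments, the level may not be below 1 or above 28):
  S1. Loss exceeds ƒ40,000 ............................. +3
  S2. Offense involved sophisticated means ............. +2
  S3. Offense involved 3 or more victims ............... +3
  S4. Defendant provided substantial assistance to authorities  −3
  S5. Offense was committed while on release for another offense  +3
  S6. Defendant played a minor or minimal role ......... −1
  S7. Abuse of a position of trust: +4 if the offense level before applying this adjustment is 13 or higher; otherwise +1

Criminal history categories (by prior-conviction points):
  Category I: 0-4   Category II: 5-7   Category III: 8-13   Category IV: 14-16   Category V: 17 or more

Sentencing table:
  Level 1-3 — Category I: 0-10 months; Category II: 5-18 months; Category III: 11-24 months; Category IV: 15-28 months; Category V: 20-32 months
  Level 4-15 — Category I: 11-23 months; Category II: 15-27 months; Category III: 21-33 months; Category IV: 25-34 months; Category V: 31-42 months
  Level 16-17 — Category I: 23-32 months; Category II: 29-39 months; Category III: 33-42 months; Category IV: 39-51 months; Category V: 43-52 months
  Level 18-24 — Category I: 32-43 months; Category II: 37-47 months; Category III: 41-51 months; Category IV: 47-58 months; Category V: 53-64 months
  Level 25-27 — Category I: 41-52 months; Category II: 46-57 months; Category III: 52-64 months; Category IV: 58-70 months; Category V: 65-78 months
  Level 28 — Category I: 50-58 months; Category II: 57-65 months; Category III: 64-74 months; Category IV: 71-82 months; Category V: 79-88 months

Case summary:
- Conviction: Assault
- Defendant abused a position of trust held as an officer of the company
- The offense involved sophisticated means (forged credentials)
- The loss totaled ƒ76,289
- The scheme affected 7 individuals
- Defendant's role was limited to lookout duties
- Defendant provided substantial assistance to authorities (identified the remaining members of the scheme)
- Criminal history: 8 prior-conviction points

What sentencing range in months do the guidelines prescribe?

64-74 months

Base offense level for assault: 20.
S1 applies: 20 + 3 = 23.
S2 applies: 23 + 2 = 25.
S3 applies: 25 + 3 = 28.
S4 applies: 28 − 3 = 25.
S6 applies: 25 − 1 = 24.
S7 applies (level before this adjustment is 24 ≥ 13, so +4): 24 + 4 = 28.
Final offense level: 28.
Criminal history: 8 prior points → Category III (8-13).
Level 28 falls in the 28 band.
Grid: Level 28 × Category III = 64-74 months.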